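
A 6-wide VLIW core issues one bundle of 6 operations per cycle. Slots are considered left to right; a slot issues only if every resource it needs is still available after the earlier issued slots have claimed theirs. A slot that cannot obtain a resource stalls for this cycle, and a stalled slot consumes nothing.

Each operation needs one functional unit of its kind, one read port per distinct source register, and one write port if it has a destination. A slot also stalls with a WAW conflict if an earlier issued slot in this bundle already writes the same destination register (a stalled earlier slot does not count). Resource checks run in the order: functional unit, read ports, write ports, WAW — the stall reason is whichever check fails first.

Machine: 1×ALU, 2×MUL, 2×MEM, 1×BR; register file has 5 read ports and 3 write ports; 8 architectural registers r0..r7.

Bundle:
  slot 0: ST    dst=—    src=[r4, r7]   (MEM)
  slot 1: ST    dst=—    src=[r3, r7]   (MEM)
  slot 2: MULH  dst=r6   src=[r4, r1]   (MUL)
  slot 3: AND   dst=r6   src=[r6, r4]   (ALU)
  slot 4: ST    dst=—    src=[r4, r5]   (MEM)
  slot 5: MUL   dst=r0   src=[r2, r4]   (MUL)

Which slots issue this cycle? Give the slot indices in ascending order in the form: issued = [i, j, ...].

[0] MEM needs rd=2 wr=0: ok; after: ALU=1 MUL=2 MEM=1 BR=1, R=3, W=3
[1] MEM needs rd=2 wr=0: ok; after: ALU=1 MUL=2 MEM=0 BR=1, R=1, W=3
[2] MUL needs rd=2 wr=1: RD_PORT; after: ALU=1 MUL=2 MEM=0 BR=1, R=1, W=3
[3] ALU needs rd=2 wr=1: RD_PORT; after: ALU=1 MUL=2 MEM=0 BR=1, R=1, W=3
[4] MEM needs rd=2 wr=0: FU; after: ALU=1 MUL=2 MEM=0 BR=1, R=1, W=3
[5] MUL needs rd=2 wr=1: RD_PORT; after: ALU=1 MUL=2 MEM=0 BR=1, R=1, W=3

issued = [0, 1]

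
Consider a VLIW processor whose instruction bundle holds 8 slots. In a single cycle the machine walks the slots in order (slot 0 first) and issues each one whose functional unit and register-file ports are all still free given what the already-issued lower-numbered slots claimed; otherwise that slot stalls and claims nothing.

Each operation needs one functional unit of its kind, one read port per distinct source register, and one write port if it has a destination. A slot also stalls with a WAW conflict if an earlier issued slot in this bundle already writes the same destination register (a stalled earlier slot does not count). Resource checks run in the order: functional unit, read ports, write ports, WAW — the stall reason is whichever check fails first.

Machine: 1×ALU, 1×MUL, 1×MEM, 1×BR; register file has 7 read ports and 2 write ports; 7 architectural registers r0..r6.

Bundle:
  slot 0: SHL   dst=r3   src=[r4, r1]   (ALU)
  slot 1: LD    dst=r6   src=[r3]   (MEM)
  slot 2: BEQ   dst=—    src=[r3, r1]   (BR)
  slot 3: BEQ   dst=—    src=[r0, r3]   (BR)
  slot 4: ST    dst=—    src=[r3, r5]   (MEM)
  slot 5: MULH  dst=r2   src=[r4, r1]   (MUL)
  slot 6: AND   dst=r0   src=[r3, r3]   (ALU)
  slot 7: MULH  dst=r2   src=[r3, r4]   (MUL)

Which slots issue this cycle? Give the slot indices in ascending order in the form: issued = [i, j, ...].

issued = [0, 1, 2]

(0) want 1×ALU +2rd +1wr — yes → AL0|MU1|ME1|BR1|rd5|wr1
(1) want 1×MEM +1rd +1wr — yes → AL0|MU1|ME0|BR1|rd4|wr0
(2) want 1×BR +2rd +0wr — yes → AL0|MU1|ME0|BR0|rd2|wr0
(3) want 1×BR +2rd +0wr — FU → AL0|MU1|ME0|BR0|rd2|wr0
(4) want 1×MEM +2rd +0wr — FU → AL0|MU1|ME0|BR0|rd2|wr0
(5) want 1×MUL +2rd +1wr — WR_PORT → AL0|MU1|ME0|BR0|rd2|wr0
(6) want 1×ALU +1rd +1wr — FU → AL0|MU1|ME0|BR0|rd2|wr0
(7) want 1×MUL +2rd +1wr — WR_PORT → AL0|MU1|ME0|BR0|rd2|wr0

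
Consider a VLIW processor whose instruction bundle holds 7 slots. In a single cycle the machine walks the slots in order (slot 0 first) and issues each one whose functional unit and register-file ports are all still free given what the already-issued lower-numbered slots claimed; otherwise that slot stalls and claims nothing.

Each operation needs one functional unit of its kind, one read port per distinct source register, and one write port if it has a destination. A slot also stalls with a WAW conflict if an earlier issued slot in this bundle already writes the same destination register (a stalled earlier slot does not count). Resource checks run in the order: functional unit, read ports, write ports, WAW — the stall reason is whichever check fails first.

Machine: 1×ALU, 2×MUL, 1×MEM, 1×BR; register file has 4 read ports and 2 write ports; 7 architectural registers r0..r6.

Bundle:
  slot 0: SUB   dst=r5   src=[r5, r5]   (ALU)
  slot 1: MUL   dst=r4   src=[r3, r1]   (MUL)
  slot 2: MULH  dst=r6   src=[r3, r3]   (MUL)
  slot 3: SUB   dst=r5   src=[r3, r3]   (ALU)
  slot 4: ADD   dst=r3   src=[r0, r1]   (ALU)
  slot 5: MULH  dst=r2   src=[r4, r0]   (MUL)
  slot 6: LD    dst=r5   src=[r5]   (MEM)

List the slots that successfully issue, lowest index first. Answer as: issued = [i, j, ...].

issued = [0, 1]

#0 ALU src=r5,r5 dispatched  <A:0 Mu:2 Ld:1 B:1 rd:3 wr:1>
#1 MUL src=r3,r1 dispatched  <A:0 Mu:1 Ld:1 B:1 rd:1 wr:0>
#2 MUL src=r3,r3 held:WR_PORT  <A:0 Mu:1 Ld:1 B:1 rd:1 wr:0>
#3 ALU src=r3,r3 held:FU  <A:0 Mu:1 Ld:1 B:1 rd:1 wr:0>
#4 ALU src=r0,r1 held:FU  <A:0 Mu:1 Ld:1 B:1 rd:1 wr:0>
#5 MUL src=r4,r0 held:RD_PORT  <A:0 Mu:1 Ld:1 B:1 rd:1 wr:0>
#6 MEM src=r5 held:WR_PORT  <A:0 Mu:1 Ld:1 B:1 rd:1 wr:0>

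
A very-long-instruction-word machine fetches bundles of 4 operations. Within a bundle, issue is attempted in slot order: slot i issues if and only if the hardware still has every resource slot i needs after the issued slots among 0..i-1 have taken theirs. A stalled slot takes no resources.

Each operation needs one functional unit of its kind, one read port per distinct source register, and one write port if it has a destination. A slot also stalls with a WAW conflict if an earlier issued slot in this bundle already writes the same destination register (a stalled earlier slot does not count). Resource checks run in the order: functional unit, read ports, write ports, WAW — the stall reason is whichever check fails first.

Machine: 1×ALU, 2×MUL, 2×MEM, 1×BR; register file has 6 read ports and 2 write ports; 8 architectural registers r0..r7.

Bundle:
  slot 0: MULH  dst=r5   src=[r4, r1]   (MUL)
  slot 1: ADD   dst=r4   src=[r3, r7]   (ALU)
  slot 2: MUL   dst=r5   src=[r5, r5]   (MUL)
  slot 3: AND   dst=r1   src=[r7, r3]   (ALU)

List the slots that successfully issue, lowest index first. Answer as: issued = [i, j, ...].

issued = [0, 1]

slot 0 (MUL): ISSUE — free A1,Mu1,Ld2,B1 rp4 wp1
slot 1 (ALU): ISSUE — free A0,Mu1,Ld2,B1 rp2 wp0
slot 2 (MUL): stall WR_PORT — free A0,Mu1,Ld2,B1 rp2 wp0
slot 3 (ALU): stall FU — free A0,Mu1,Ld2,B1 rp2 wp0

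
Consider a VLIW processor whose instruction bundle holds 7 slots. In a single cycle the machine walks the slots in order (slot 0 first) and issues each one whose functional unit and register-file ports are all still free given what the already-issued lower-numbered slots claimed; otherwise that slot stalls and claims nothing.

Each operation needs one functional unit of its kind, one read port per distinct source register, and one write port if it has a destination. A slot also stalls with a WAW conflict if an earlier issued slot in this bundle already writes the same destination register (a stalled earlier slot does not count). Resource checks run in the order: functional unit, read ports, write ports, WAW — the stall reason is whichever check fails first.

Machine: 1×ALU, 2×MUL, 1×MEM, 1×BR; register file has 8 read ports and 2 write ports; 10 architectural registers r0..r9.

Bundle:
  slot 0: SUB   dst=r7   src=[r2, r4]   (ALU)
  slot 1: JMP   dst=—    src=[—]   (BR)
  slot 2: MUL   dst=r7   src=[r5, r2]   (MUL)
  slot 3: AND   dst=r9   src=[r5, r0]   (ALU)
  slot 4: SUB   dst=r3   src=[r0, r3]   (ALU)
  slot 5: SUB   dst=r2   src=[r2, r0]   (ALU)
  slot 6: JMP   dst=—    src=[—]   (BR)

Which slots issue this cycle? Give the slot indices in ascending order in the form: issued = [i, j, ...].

  0. ALU→r7 ⇒ go  {0A/2Mu/1Ld/1B | 6r 1w}
  1. BR ⇒ go  {0A/2Mu/1Ld/0B | 6r 1w}
  2. MUL→r7 ⇒ no(WAW)  {0A/2Mu/1Ld/0B | 6r 1w}
  3. ALU→r9 ⇒ no(FU)  {0A/2Mu/1Ld/0B | 6r 1w}
  4. ALU→r3 ⇒ no(FU)  {0A/2Mu/1Ld/0B | 6r 1w}
  5. ALU→r2 ⇒ no(FU)  {0A/2Mu/1Ld/0B | 6r 1w}
  6. BR ⇒ no(FU)  {0A/2Mu/1Ld/0B | 6r 1w}

issued = [0, 1]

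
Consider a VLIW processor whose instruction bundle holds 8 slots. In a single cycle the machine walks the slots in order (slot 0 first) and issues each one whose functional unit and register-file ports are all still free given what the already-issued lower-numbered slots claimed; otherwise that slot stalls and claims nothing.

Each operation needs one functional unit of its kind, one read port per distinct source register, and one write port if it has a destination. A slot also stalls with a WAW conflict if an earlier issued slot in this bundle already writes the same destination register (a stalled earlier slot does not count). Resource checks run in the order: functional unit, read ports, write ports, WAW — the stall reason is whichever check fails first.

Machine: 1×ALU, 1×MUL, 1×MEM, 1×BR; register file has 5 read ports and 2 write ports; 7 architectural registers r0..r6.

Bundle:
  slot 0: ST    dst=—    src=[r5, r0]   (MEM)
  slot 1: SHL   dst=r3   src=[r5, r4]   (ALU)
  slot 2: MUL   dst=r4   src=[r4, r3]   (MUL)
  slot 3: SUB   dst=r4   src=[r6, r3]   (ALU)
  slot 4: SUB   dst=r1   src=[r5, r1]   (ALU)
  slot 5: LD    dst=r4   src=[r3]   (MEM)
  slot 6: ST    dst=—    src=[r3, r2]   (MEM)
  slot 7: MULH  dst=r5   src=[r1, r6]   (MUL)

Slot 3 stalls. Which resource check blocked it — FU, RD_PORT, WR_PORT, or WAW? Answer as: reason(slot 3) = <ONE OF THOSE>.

#0 MEM src=r5,r0 dispatched  <A:1 Mu:1 Ld:0 B:1 rd:3 wr:2>
#1 ALU src=r5,r4 dispatched  <A:0 Mu:1 Ld:0 B:1 rd:1 wr:1>
#2 MUL src=r4,r3 held:RD_PORT  <A:0 Mu:1 Ld:0 B:1 rd:1 wr:1>
#3 ALU src=r6,r3 held:FU  <A:0 Mu:1 Ld:0 B:1 rd:1 wr:1>
#4 ALU src=r5,r1 held:FU  <A:0 Mu:1 Ld:0 B:1 rd:1 wr:1>
#5 MEM src=r3 held:FU  <A:0 Mu:1 Ld:0 B:1 rd:1 wr:1>
#6 MEM src=r3,r2 held:FU  <A:0 Mu:1 Ld:0 B:1 rd:1 wr:1>
#7 MUL src=r1,r6 held:RD_PORT  <A:0 Mu:1 Ld:0 B:1 rd:1 wr:1>

reason(slot 3) = FU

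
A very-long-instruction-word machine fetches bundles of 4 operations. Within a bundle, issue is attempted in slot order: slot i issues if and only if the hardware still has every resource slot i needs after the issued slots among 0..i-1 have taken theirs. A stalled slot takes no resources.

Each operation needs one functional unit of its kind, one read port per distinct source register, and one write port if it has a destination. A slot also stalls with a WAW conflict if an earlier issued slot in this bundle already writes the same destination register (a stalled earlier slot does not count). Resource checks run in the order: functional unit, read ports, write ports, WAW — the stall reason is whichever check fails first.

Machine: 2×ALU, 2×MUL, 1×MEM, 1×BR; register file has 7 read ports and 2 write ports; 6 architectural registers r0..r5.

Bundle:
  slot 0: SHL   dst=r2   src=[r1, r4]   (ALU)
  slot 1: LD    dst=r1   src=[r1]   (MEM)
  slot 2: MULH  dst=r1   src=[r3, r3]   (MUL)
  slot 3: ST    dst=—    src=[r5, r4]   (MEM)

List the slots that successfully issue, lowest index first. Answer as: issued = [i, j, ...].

slot 0 (ALU): ISSUE — free A1,Mu2,Ld1,B1 rp5 wp1
slot 1 (MEM): ISSUE — free A1,Mu2,Ld0,B1 rp4 wp0
slot 2 (MUL): stall WR_PORT — free A1,Mu2,Ld0,B1 rp4 wp0
slot 3 (MEM): stall FU — free A1,Mu2,Ld0,B1 rp4 wp0

issued = [0, 1]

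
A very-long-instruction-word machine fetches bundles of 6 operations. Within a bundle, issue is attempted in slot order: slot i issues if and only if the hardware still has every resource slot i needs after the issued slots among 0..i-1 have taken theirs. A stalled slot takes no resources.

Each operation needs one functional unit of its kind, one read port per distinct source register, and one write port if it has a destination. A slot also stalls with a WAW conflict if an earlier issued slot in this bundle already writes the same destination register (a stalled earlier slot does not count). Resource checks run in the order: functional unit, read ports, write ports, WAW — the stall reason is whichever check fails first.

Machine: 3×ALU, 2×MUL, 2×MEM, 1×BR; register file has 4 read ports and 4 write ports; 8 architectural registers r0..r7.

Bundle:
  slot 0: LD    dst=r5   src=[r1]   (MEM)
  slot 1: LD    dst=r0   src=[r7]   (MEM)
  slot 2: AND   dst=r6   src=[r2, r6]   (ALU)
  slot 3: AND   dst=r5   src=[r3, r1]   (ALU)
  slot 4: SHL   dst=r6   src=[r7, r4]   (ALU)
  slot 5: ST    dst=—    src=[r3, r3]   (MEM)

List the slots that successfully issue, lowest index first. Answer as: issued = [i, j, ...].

issued = [0, 1, 2]

[0] MEM needs rd=1 wr=1: ok; after: ALU=3 MUL=2 MEM=1 BR=1, R=3, W=3
[1] MEM needs rd=1 wr=1: ok; after: ALU=3 MUL=2 MEM=0 BR=1, R=2, W=2
[2] ALU needs rd=2 wr=1: ok; after: ALU=2 MUL=2 MEM=0 BR=1, R=0, W=1
[3] ALU needs rd=2 wr=1: RD_PORT; after: ALU=2 MUL=2 MEM=0 BR=1, R=0, W=1
[4] ALU needs rd=2 wr=1: RD_PORT; after: ALU=2 MUL=2 MEM=0 BR=1, R=0, W=1
[5] MEM needs rd=1 wr=0: FU; after: ALU=2 MUL=2 MEM=0 BR=1, R=0, W=1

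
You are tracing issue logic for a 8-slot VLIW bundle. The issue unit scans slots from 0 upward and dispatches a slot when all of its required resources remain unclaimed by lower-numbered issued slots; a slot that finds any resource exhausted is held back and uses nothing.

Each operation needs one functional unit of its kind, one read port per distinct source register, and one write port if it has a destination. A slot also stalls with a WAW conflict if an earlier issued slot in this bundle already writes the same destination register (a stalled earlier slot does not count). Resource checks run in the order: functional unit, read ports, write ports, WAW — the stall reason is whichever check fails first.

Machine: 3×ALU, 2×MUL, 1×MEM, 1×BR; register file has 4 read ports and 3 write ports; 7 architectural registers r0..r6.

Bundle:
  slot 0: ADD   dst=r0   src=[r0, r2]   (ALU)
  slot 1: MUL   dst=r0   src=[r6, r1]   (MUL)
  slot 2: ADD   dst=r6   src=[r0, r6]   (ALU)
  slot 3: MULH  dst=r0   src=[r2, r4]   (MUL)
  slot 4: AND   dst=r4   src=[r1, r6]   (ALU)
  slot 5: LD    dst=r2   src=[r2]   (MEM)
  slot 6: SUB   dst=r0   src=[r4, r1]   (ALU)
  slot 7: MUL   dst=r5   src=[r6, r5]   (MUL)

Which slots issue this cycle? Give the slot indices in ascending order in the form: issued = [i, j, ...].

issued = [0, 2]

  0. ALU→r0 ⇒ go  {2A/2Mu/1Ld/1B | 2r 2w}
  1. MUL→r0 ⇒ no(WAW)  {2A/2Mu/1Ld/1B | 2r 2w}
  2. ALU→r6 ⇒ go  {1A/2Mu/1Ld/1B | 0r 1w}
  3. MUL→r0 ⇒ no(RD_PORT)  {1A/2Mu/1Ld/1B | 0r 1w}
  4. ALU→r4 ⇒ no(RD_PORT)  {1A/2Mu/1Ld/1B | 0r 1w}
  5. MEM→r2 ⇒ no(RD_PORT)  {1A/2Mu/1Ld/1B | 0r 1w}
  6. ALU→r0 ⇒ no(RD_PORT)  {1A/2Mu/1Ld/1B | 0r 1w}
  7. MUL→r5 ⇒ no(RD_PORT)  {1A/2Mu/1Ld/1B | 0r 1w}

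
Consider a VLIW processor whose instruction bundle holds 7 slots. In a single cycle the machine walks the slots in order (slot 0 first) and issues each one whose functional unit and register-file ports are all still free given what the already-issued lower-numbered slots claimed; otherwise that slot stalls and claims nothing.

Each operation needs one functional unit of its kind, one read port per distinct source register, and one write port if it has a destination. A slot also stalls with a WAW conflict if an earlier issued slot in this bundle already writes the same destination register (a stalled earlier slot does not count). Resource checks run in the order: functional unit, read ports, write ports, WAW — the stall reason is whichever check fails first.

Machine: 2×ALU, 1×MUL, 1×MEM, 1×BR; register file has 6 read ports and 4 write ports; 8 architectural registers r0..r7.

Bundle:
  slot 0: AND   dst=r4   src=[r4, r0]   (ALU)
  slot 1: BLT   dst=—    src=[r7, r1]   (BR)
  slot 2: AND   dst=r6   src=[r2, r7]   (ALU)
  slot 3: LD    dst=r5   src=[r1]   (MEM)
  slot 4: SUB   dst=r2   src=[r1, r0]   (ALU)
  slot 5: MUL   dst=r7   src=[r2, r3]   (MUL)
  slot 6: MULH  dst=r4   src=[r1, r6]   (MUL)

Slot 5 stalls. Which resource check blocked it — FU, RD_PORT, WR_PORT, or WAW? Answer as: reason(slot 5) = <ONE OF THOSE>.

slot 0 (ALU): ISSUE — free A1,Mu1,Ld1,B1 rp4 wp3
slot 1 (BR): ISSUE — free A1,Mu1,Ld1,B0 rp2 wp3
slot 2 (ALU): ISSUE — free A0,Mu1,Ld1,B0 rp0 wp2
slot 3 (MEM): stall RD_PORT — free A0,Mu1,Ld1,B0 rp0 wp2
slot 4 (ALU): stall FU — free A0,Mu1,Ld1,B0 rp0 wp2
slot 5 (MUL): stall RD_PORT — free A0,Mu1,Ld1,B0 rp0 wp2
slot 6 (MUL): stall RD_PORT — free A0,Mu1,Ld1,B0 rp0 wp2

reason(slot 5) = RD_PORT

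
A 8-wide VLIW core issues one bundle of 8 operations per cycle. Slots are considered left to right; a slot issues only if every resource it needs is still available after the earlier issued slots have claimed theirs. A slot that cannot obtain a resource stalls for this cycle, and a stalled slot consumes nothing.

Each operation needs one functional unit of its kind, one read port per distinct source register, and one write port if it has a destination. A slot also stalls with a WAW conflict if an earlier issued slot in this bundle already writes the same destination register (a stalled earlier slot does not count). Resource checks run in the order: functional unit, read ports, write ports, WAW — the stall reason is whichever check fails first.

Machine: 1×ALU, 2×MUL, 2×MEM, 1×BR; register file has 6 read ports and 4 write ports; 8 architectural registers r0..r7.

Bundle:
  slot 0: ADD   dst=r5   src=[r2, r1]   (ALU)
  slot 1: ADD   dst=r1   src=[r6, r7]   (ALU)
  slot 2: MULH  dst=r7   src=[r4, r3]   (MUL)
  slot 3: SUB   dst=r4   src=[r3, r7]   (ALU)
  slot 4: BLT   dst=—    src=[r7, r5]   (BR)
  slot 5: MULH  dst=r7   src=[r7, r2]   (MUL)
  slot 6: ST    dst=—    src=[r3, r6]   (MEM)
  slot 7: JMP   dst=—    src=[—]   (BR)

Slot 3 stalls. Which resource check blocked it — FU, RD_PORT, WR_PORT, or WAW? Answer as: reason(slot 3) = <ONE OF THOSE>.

reason(slot 3) = FU

[0] ALU needs rd=2 wr=1: ok; after: ALU=0 MUL=2 MEM=2 BR=1, R=4, W=3
[1] ALU needs rd=2 wr=1: FU; after: ALU=0 MUL=2 MEM=2 BR=1, R=4, W=3
[2] MUL needs rd=2 wr=1: ok; after: ALU=0 MUL=1 MEM=2 BR=1, R=2, W=2
[3] ALU needs rd=2 wr=1: FU; after: ALU=0 MUL=1 MEM=2 BR=1, R=2, W=2
[4] BR needs rd=2 wr=0: ok; after: ALU=0 MUL=1 MEM=2 BR=0, R=0, W=2
[5] MUL needs rd=2 wr=1: RD_PORT; after: ALU=0 MUL=1 MEM=2 BR=0, R=0, W=2
[6] MEM needs rd=2 wr=0: RD_PORT; after: ALU=0 MUL=1 MEM=2 BR=0, R=0, W=2
[7] BR needs rd=0 wr=0: FU; after: ALU=0 MUL=1 MEM=2 BR=0, R=0, W=2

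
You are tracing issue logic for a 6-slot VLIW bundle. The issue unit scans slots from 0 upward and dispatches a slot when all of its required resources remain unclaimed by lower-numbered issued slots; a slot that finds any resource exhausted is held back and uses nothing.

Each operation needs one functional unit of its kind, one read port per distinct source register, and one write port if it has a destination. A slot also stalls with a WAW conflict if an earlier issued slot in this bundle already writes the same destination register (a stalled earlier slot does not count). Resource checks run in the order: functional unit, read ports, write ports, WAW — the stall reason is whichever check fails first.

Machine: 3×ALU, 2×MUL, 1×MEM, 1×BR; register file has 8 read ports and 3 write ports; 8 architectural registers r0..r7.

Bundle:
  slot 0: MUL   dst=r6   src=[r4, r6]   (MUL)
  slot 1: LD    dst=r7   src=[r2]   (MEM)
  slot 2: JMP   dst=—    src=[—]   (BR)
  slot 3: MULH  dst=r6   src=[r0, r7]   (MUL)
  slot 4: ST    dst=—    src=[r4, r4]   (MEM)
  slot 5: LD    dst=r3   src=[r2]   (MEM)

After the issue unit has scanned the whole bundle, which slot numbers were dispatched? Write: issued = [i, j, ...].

issued = [0, 1, 2]

[0] MUL needs rd=2 wr=1: ok; after: ALU=3 MUL=1 MEM=1 BR=1, R=6, W=2
[1] MEM needs rd=1 wr=1: ok; after: ALU=3 MUL=1 MEM=0 BR=1, R=5, W=1
[2] BR needs rd=0 wr=0: ok; after: ALU=3 MUL=1 MEM=0 BR=0, R=5, W=1
[3] MUL needs rd=2 wr=1: WAW; after: ALU=3 MUL=1 MEM=0 BR=0, R=5, W=1
[4] MEM needs rd=1 wr=0: FU; after: ALU=3 MUL=1 MEM=0 BR=0, R=5, W=1
[5] MEM needs rd=1 wr=1: FU; after: ALU=3 MUL=1 MEM=0 BR=0, R=5, W=1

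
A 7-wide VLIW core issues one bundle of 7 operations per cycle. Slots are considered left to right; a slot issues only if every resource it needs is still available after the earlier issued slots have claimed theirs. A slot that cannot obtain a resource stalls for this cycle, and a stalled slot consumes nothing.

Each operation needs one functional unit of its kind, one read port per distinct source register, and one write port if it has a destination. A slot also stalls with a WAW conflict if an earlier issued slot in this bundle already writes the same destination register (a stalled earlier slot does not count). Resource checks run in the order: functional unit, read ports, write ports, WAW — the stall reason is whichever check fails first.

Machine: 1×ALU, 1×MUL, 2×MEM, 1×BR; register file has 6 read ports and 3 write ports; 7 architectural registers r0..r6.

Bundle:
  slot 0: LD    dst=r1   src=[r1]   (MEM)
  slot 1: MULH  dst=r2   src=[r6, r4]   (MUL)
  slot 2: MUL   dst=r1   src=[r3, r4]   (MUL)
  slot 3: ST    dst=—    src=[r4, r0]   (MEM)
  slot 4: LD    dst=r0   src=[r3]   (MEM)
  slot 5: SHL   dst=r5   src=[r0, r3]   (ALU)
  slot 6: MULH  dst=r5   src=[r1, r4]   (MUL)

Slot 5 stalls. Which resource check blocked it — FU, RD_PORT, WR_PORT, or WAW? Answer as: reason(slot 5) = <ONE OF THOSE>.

reason(slot 5) = RD_PORT

slot 0 (MEM): ISSUE — free A1,Mu1,Ld1,B1 rp5 wp2
slot 1 (MUL): ISSUE — free A1,Mu0,Ld1,B1 rp3 wp1
slot 2 (MUL): stall FU — free A1,Mu0,Ld1,B1 rp3 wp1
slot 3 (MEM): ISSUE — free A1,Mu0,Ld0,B1 rp1 wp1
slot 4 (MEM): stall FU — free A1,Mu0,Ld0,B1 rp1 wp1
slot 5 (ALU): stall RD_PORT — free A1,Mu0,Ld0,B1 rp1 wp1
slot 6 (MUL): stall FU — free A1,Mu0,Ld0,B1 rp1 wp1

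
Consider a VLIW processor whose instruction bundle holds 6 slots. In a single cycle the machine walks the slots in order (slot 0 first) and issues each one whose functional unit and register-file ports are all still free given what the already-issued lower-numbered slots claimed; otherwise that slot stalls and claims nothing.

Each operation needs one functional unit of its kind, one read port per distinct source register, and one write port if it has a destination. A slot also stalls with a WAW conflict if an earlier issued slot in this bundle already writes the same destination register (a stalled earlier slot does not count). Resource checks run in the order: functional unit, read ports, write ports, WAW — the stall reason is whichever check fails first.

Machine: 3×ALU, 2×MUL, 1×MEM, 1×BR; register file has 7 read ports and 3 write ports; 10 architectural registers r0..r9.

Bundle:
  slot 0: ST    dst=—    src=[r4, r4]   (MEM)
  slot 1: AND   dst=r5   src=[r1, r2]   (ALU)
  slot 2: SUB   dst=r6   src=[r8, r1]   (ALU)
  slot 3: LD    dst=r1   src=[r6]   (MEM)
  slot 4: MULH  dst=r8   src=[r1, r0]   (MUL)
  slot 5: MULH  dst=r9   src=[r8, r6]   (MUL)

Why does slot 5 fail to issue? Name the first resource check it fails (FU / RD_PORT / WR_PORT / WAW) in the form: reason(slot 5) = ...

[0] MEM needs rd=1 wr=0: ok; after: ALU=3 MUL=2 MEM=0 BR=1, R=6, W=3
[1] ALU needs rd=2 wr=1: ok; after: ALU=2 MUL=2 MEM=0 BR=1, R=4, W=2
[2] ALU needs rd=2 wr=1: ok; after: ALU=1 MUL=2 MEM=0 BR=1, R=2, W=1
[3] MEM needs rd=1 wr=1: FU; after: ALU=1 MUL=2 MEM=0 BR=1, R=2, W=1
[4] MUL needs rd=2 wr=1: ok; after: ALU=1 MUL=1 MEM=0 BR=1, R=0, W=0
[5] MUL needs rd=2 wr=1: RD_PORT; after: ALU=1 MUL=1 MEM=0 BR=1, R=0, W=0

reason(slot 5) = RD_PORT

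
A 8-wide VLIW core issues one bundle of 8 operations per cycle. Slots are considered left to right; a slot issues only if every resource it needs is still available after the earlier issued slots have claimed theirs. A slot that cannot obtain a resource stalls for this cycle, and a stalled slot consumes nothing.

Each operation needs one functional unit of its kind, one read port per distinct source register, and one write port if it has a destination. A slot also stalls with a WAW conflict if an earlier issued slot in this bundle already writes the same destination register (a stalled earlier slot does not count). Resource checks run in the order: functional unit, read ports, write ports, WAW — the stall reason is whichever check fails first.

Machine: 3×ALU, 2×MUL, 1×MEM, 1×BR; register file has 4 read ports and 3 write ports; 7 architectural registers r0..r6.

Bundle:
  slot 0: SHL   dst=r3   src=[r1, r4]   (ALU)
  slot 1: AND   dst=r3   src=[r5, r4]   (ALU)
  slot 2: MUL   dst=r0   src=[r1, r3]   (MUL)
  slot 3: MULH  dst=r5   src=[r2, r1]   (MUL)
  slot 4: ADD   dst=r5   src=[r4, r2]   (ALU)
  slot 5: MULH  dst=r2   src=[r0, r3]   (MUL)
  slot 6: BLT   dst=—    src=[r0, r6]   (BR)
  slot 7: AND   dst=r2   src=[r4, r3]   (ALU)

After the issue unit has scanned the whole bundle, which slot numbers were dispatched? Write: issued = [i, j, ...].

  0. ALU→r3 ⇒ go  {2A/2Mu/1Ld/1B | 2r 2w}
  1. ALU→r3 ⇒ no(WAW)  {2A/2Mu/1Ld/1B | 2r 2w}
  2. MUL→r0 ⇒ go  {2A/1Mu/1Ld/1B | 0r 1w}
  3. MUL→r5 ⇒ no(RD_PORT)  {2A/1Mu/1Ld/1B | 0r 1w}
  4. ALU→r5 ⇒ no(RD_PORT)  {2A/1Mu/1Ld/1B | 0r 1w}
  5. MUL→r2 ⇒ no(RD_PORT)  {2A/1Mu/1Ld/1B | 0r 1w}
  6. BR ⇒ no(RD_PORT)  {2A/1Mu/1Ld/1B | 0r 1w}
  7. ALU→r2 ⇒ no(RD_PORT)  {2A/1Mu/1Ld/1B | 0r 1w}

issued = [0, 2]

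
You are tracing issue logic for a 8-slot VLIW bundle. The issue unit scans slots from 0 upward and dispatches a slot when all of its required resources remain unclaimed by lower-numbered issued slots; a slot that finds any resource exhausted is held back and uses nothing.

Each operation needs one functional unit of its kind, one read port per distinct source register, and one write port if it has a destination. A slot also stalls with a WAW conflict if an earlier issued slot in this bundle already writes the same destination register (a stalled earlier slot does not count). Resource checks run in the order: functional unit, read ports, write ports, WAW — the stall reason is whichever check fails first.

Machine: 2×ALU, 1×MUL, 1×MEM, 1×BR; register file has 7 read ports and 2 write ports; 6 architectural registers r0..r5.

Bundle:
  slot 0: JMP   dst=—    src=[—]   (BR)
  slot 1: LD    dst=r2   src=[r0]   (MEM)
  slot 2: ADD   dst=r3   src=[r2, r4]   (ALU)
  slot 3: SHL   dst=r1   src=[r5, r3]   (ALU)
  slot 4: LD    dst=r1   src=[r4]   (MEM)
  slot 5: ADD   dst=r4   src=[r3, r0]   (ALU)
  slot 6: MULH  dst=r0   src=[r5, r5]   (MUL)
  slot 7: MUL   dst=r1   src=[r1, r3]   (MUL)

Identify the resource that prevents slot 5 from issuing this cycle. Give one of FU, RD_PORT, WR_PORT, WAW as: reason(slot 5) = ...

reason(slot 5) = WR_PORT

(0) want 1×BR +0rd +0wr — yes → AL2|MU1|ME1|BR0|rd7|wr2
(1) want 1×MEM +1rd +1wr — yes → AL2|MU1|ME0|BR0|rd6|wr1
(2) want 1×ALU +2rd +1wr — yes → AL1|MU1|ME0|BR0|rd4|wr0
(3) want 1×ALU +2rd +1wr — WR_PORT → AL1|MU1|ME0|BR0|rd4|wr0
(4) want 1×MEM +1rd +1wr — FU → AL1|MU1|ME0|BR0|rd4|wr0
(5) want 1×ALU +2rd +1wr — WR_PORT → AL1|MU1|ME0|BR0|rd4|wr0
(6) want 1×MUL +1rd +1wr — WR_PORT → AL1|MU1|ME0|BR0|rd4|wr0
(7) want 1×MUL +2rd +1wr — WR_PORT → AL1|MU1|ME0|BR0|rd4|wr0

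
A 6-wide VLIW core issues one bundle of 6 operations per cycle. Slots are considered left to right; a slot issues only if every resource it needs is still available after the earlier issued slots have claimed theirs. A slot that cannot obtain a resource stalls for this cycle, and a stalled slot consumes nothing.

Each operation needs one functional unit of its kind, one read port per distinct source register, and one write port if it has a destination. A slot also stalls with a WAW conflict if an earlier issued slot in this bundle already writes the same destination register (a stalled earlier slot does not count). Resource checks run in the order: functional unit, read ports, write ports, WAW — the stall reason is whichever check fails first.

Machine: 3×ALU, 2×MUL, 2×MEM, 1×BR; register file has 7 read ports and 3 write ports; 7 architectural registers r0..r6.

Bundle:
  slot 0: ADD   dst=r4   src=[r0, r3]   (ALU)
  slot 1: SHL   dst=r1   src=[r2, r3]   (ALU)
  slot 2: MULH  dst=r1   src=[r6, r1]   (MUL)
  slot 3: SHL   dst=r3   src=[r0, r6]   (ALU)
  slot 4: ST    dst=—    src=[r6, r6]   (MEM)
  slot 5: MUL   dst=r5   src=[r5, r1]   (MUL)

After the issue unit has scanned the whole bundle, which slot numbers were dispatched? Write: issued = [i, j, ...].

#0 ALU src=r0,r3 dispatched  <A:2 Mu:2 Ld:2 B:1 rd:5 wr:2>
#1 ALU src=r2,r3 dispatched  <A:1 Mu:2 Ld:2 B:1 rd:3 wr:1>
#2 MUL src=r6,r1 held:WAW  <A:1 Mu:2 Ld:2 B:1 rd:3 wr:1>
#3 ALU src=r0,r6 dispatched  <A:0 Mu:2 Ld:2 B:1 rd:1 wr:0>
#4 MEM src=r6,r6 dispatched  <A:0 Mu:2 Ld:1 B:1 rd:0 wr:0>
#5 MUL src=r5,r1 held:RD_PORT  <A:0 Mu:2 Ld:1 B:1 rd:0 wr:0>

issued = [0, 1, 3, 4]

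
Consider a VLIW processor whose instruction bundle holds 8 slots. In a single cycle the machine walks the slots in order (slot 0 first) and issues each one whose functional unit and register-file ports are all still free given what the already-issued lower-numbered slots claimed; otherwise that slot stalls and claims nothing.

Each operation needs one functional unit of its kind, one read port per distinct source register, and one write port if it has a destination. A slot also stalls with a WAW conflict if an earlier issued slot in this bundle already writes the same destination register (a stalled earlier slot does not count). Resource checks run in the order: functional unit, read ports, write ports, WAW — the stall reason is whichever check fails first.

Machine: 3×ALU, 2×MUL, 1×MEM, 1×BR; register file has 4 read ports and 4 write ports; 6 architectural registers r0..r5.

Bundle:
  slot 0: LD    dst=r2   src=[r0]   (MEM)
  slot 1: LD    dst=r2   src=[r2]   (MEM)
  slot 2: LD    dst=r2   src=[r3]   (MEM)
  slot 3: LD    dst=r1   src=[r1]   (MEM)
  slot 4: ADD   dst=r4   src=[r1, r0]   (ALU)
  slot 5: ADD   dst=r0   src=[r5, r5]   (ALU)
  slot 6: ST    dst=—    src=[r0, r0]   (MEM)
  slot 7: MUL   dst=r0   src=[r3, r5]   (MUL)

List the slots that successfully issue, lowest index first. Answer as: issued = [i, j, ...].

issued = [0, 4, 5]

slot 0 (MEM): ISSUE — free A3,Mu2,Ld0,B1 rp3 wp3
slot 1 (MEM): stall FU — free A3,Mu2,Ld0,B1 rp3 wp3
slot 2 (MEM): stall FU — free A3,Mu2,Ld0,B1 rp3 wp3
slot 3 (MEM): stall FU — free A3,Mu2,Ld0,B1 rp3 wp3
slot 4 (ALU): ISSUE — free A2,Mu2,Ld0,B1 rp1 wp2
slot 5 (ALU): ISSUE — free A1,Mu2,Ld0,B1 rp0 wp1
slot 6 (MEM): stall FU — free A1,Mu2,Ld0,B1 rp0 wp1
slot 7 (MUL): stall RD_PORT — free A1,Mu2,Ld0,B1 rp0 wp1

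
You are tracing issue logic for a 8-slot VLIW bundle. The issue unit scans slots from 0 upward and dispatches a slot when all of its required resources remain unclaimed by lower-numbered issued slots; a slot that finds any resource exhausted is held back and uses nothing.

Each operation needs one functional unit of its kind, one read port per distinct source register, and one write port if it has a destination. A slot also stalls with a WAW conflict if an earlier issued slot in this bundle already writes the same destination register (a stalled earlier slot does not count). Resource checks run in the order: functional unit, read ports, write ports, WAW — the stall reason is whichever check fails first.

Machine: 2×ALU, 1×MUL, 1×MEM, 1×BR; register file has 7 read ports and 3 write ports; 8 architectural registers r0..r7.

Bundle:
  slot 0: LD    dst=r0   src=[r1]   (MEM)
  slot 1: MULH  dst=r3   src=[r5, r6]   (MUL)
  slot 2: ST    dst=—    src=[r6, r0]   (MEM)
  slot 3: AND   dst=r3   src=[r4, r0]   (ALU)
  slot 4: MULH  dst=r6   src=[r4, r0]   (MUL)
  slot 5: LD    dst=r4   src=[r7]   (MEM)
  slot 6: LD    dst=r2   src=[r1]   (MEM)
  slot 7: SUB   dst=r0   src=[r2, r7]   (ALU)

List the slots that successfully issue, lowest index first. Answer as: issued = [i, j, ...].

issued = [0, 1]

(0) want 1×MEM +1rd +1wr — yes → AL2|MU1|ME0|BR1|rd6|wr2
(1) want 1×MUL +2rd +1wr — yes → AL2|MU0|ME0|BR1|rd4|wr1
(2) want 1×MEM +2rd +0wr — FU → AL2|MU0|ME0|BR1|rd4|wr1
(3) want 1×ALU +2rd +1wr — WAW → AL2|MU0|ME0|BR1|rd4|wr1
(4) want 1×MUL +2rd +1wr — FU → AL2|MU0|ME0|BR1|rd4|wr1
(5) want 1×MEM +1rd +1wr — FU → AL2|MU0|ME0|BR1|rd4|wr1
(6) want 1×MEM +1rd +1wr — FU → AL2|MU0|ME0|BR1|rd4|wr1
(7) want 1×ALU +2rd +1wr — WAW → AL2|MU0|ME0|BR1|rd4|wr1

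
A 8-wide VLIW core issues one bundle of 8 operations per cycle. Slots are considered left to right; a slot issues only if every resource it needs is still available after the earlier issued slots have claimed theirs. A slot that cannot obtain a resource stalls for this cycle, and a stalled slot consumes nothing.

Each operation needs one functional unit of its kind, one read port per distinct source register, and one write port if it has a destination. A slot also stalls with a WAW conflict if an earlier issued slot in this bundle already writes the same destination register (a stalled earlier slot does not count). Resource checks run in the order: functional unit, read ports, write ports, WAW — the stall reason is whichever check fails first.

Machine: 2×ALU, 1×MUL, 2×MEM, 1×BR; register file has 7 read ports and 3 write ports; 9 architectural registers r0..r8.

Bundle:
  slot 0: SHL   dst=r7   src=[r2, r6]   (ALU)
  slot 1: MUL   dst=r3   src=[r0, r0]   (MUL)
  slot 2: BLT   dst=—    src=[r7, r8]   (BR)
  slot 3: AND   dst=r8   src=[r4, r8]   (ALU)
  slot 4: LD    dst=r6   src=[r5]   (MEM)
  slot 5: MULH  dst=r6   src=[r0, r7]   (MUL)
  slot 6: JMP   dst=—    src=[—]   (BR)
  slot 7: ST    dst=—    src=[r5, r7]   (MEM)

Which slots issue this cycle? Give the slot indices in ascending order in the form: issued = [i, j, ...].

#0 ALU src=r2,r6 dispatched  <A:1 Mu:1 Ld:2 B:1 rd:5 wr:2>
#1 MUL src=r0,r0 dispatched  <A:1 Mu:0 Ld:2 B:1 rd:4 wr:1>
#2 BR src=r7,r8 dispatched  <A:1 Mu:0 Ld:2 B:0 rd:2 wr:1>
#3 ALU src=r4,r8 dispatched  <A:0 Mu:0 Ld:2 B:0 rd:0 wr:0>
#4 MEM src=r5 held:RD_PORT  <A:0 Mu:0 Ld:2 B:0 rd:0 wr:0>
#5 MUL src=r0,r7 held:FU  <A:0 Mu:0 Ld:2 B:0 rd:0 wr:0>
#6 BR src=- held:FU  <A:0 Mu:0 Ld:2 B:0 rd:0 wr:0>
#7 MEM src=r5,r7 held:RD_PORT  <A:0 Mu:0 Ld:2 B:0 rd:0 wr:0>

issued = [0, 1, 2, 3]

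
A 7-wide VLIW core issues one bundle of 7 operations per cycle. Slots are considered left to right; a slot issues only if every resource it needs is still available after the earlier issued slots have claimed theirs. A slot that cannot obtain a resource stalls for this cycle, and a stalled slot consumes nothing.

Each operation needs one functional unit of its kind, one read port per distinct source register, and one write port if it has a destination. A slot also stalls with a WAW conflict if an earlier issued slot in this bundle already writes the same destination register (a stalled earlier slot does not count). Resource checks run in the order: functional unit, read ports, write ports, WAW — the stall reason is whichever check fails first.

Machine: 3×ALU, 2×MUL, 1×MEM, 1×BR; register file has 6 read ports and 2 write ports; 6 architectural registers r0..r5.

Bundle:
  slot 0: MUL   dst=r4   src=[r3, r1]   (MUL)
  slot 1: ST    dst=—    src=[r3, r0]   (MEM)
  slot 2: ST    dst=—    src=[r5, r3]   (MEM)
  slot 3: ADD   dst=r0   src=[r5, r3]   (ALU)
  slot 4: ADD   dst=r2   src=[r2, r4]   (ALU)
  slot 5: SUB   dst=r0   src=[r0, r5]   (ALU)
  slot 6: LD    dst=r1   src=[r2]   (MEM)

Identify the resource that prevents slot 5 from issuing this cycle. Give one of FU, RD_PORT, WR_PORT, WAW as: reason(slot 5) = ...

reason(slot 5) = RD_PORT

#0 MUL src=r3,r1 dispatched  <A:3 Mu:1 Ld:1 B:1 rd:4 wr:1>
#1 MEM src=r3,r0 dispatched  <A:3 Mu:1 Ld:0 B:1 rd:2 wr:1>
#2 MEM src=r5,r3 held:FU  <A:3 Mu:1 Ld:0 B:1 rd:2 wr:1>
#3 ALU src=r5,r3 dispatched  <A:2 Mu:1 Ld:0 B:1 rd:0 wr:0>
#4 ALU src=r2,r4 held:RD_PORT  <A:2 Mu:1 Ld:0 B:1 rd:0 wr:0>
#5 ALU src=r0,r5 held:RD_PORT  <A:2 Mu:1 Ld:0 B:1 rd:0 wr:0>
#6 MEM src=r2 held:FU  <A:2 Mu:1 Ld:0 B:1 rd:0 wr:0>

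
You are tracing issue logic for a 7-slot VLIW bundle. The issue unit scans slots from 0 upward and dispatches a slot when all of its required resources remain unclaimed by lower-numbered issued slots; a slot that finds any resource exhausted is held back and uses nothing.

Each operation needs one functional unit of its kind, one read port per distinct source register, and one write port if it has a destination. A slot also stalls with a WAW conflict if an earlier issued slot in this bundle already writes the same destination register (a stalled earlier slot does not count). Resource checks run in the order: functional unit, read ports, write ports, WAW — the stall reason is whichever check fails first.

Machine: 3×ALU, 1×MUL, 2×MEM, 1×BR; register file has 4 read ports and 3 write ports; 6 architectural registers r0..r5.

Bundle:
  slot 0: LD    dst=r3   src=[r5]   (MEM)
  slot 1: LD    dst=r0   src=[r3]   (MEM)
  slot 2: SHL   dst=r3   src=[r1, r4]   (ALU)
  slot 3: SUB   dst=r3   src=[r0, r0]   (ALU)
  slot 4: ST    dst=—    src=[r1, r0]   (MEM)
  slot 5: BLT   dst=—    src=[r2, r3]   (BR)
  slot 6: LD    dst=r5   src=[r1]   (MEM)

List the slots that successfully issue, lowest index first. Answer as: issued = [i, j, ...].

issued = [0, 1, 5]

#0 MEM src=r5 dispatched  <A:3 Mu:1 Ld:1 B:1 rd:3 wr:2>
#1 MEM src=r3 dispatched  <A:3 Mu:1 Ld:0 B:1 rd:2 wr:1>
#2 ALU src=r1,r4 held:WAW  <A:3 Mu:1 Ld:0 B:1 rd:2 wr:1>
#3 ALU src=r0,r0 held:WAW  <A:3 Mu:1 Ld:0 B:1 rd:2 wr:1>
#4 MEM src=r1,r0 held:FU  <A:3 Mu:1 Ld:0 B:1 rd:2 wr:1>
#5 BR src=r2,r3 dispatched  <A:3 Mu:1 Ld:0 B:0 rd:0 wr:1>
#6 MEM src=r1 held:FU  <A:3 Mu:1 Ld:0 B:0 rd:0 wr:1>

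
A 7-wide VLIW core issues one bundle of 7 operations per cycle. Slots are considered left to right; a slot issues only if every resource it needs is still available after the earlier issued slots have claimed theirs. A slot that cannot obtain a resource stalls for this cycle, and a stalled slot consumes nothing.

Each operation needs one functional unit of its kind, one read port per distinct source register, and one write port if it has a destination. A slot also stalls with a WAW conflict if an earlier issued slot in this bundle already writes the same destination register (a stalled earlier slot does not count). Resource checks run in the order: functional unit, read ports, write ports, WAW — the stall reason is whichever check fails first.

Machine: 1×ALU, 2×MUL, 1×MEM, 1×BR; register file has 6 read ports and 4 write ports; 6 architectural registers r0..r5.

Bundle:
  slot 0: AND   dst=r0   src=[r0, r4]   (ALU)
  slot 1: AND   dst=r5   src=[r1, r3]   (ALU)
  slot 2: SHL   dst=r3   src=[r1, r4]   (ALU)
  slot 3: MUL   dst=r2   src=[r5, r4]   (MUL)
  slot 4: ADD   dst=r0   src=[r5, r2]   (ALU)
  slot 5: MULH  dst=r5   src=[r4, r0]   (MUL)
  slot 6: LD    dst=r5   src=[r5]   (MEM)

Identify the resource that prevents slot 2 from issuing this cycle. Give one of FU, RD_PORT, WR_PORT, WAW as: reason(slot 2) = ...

(0) want 1×ALU +2rd +1wr — yes → AL0|MU2|ME1|BR1|rd4|wr3
(1) want 1×ALU +2rd +1wr — FU → AL0|MU2|ME1|BR1|rd4|wr3
(2) want 1×ALU +2rd +1wr — FU → AL0|MU2|ME1|BR1|rd4|wr3
(3) want 1×MUL +2rd +1wr — yes → AL0|MU1|ME1|BR1|rd2|wr2
(4) want 1×ALU +2rd +1wr — FU → AL0|MU1|ME1|BR1|rd2|wr2
(5) want 1×MUL +2rd +1wr — yes → AL0|MU0|ME1|BR1|rd0|wr1
(6) want 1×MEM +1rd +1wr — RD_PORT → AL0|MU0|ME1|BR1|rd0|wr1

reason(slot 2) = FU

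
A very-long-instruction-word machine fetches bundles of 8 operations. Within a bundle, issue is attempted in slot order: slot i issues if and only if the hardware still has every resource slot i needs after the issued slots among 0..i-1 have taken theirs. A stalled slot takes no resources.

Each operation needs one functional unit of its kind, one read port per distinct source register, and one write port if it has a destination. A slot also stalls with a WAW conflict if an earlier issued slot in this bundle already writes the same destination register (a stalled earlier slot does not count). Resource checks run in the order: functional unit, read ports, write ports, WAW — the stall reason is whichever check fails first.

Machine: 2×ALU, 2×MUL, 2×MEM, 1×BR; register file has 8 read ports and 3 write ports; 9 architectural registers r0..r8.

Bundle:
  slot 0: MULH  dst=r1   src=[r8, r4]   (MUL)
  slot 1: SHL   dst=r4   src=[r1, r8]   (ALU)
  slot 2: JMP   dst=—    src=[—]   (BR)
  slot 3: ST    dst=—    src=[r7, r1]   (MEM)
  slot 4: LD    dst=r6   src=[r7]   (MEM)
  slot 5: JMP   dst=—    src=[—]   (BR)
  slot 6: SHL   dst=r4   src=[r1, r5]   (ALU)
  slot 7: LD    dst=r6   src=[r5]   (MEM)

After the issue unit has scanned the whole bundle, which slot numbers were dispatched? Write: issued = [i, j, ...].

#0 MUL src=r8,r4 dispatched  <A:2 Mu:1 Ld:2 B:1 rd:6 wr:2>
#1 ALU src=r1,r8 dispatched  <A:1 Mu:1 Ld:2 B:1 rd:4 wr:1>
#2 BR src=- dispatched  <A:1 Mu:1 Ld:2 B:0 rd:4 wr:1>
#3 MEM src=r7,r1 dispatched  <A:1 Mu:1 Ld:1 B:0 rd:2 wr:1>
#4 MEM src=r7 dispatched  <A:1 Mu:1 Ld:0 B:0 rd:1 wr:0>
#5 BR src=- held:FU  <A:1 Mu:1 Ld:0 B:0 rd:1 wr:0>
#6 ALU src=r1,r5 held:RD_PORT  <A:1 Mu:1 Ld:0 B:0 rd:1 wr:0>
#7 MEM src=r5 held:FU  <A:1 Mu:1 Ld:0 B:0 rd:1 wr:0>

issued = [0, 1, 2, 3, 4]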